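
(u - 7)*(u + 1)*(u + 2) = u^3 - 4*u^2 - 19*u - 14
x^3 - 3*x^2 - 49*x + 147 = (x - 7)*(x - 3)*(x + 7)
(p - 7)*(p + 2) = p^2 - 5*p - 14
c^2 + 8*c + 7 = (c + 1)*(c + 7)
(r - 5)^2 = r^2 - 10*r + 25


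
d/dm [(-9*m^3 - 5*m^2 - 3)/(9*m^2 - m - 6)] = (-81*m^4 + 18*m^3 + 167*m^2 + 114*m - 3)/(81*m^4 - 18*m^3 - 107*m^2 + 12*m + 36)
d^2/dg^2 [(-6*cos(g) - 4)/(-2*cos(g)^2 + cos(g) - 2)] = -4*(3*(cos(2*g) - 1)^2/2 - 87*cos(g)/4 - 21*cos(2*g) + 19*cos(3*g)/4 + 29)*cos(g)/(-cos(g) + cos(2*g) + 3)^3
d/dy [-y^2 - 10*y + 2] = -2*y - 10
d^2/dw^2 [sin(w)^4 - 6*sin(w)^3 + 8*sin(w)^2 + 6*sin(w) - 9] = -16*sin(w)^4 + 54*sin(w)^3 - 20*sin(w)^2 - 42*sin(w) + 16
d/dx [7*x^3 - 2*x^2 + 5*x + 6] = 21*x^2 - 4*x + 5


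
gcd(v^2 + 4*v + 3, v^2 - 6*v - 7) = v + 1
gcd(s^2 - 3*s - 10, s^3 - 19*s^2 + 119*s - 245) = s - 5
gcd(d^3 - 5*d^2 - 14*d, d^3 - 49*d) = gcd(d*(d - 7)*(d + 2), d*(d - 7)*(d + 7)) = d^2 - 7*d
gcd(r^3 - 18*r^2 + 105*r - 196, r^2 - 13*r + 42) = r - 7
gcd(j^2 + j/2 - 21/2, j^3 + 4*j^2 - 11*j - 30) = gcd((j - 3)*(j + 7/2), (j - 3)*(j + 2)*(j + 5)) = j - 3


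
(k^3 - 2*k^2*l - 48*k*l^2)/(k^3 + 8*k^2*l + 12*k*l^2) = (k - 8*l)/(k + 2*l)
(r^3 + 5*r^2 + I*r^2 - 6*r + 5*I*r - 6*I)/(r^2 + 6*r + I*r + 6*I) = r - 1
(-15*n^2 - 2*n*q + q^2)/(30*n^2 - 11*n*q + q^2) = (3*n + q)/(-6*n + q)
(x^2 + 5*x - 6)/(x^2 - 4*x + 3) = (x + 6)/(x - 3)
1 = 1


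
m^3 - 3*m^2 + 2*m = m*(m - 2)*(m - 1)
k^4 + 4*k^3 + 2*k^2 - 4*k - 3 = (k - 1)*(k + 1)^2*(k + 3)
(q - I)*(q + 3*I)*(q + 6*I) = q^3 + 8*I*q^2 - 9*q + 18*I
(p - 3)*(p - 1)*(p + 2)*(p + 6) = p^4 + 4*p^3 - 17*p^2 - 24*p + 36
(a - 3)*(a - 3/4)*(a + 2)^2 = a^4 + a^3/4 - 35*a^2/4 - 6*a + 9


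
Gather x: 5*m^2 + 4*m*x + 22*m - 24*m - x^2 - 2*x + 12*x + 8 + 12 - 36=5*m^2 - 2*m - x^2 + x*(4*m + 10) - 16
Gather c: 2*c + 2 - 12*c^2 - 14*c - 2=-12*c^2 - 12*c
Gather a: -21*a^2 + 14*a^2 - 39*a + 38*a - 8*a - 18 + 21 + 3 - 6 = -7*a^2 - 9*a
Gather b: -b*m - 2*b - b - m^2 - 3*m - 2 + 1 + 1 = b*(-m - 3) - m^2 - 3*m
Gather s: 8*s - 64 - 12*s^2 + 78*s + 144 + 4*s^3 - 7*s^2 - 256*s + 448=4*s^3 - 19*s^2 - 170*s + 528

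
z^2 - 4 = (z - 2)*(z + 2)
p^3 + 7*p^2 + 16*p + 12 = (p + 2)^2*(p + 3)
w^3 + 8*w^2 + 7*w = w*(w + 1)*(w + 7)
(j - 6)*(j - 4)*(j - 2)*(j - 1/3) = j^4 - 37*j^3/3 + 48*j^2 - 188*j/3 + 16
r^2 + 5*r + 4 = (r + 1)*(r + 4)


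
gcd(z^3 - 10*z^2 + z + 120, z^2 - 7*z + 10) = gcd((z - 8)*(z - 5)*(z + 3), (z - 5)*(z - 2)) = z - 5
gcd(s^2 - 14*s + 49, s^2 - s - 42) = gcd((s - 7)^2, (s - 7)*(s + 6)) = s - 7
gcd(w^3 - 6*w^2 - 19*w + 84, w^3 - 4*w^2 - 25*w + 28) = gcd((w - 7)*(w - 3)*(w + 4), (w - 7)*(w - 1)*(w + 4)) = w^2 - 3*w - 28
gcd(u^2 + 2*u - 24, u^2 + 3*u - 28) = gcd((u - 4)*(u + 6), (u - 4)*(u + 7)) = u - 4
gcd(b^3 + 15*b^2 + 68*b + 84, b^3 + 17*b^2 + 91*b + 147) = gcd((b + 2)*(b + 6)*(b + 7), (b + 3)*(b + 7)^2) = b + 7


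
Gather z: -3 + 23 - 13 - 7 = 0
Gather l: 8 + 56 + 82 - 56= 90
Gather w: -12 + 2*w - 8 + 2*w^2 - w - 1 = 2*w^2 + w - 21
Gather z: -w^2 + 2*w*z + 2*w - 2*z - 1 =-w^2 + 2*w + z*(2*w - 2) - 1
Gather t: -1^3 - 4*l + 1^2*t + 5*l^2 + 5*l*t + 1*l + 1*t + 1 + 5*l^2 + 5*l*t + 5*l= 10*l^2 + 2*l + t*(10*l + 2)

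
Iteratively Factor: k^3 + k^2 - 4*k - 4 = (k + 1)*(k^2 - 4) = (k + 1)*(k + 2)*(k - 2)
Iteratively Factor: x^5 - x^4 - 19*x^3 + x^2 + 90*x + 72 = (x + 2)*(x^4 - 3*x^3 - 13*x^2 + 27*x + 36) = (x + 2)*(x + 3)*(x^3 - 6*x^2 + 5*x + 12) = (x - 3)*(x + 2)*(x + 3)*(x^2 - 3*x - 4) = (x - 4)*(x - 3)*(x + 2)*(x + 3)*(x + 1)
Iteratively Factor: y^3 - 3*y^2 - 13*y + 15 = (y - 1)*(y^2 - 2*y - 15) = (y - 5)*(y - 1)*(y + 3)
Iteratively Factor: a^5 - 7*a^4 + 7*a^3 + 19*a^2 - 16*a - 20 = (a - 5)*(a^4 - 2*a^3 - 3*a^2 + 4*a + 4) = (a - 5)*(a - 2)*(a^3 - 3*a - 2) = (a - 5)*(a - 2)*(a + 1)*(a^2 - a - 2) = (a - 5)*(a - 2)^2*(a + 1)*(a + 1)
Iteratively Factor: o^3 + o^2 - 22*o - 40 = (o + 2)*(o^2 - o - 20) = (o + 2)*(o + 4)*(o - 5)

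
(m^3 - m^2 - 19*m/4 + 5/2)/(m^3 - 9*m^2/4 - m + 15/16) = 4*(m + 2)/(4*m + 3)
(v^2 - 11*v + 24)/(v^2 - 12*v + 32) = (v - 3)/(v - 4)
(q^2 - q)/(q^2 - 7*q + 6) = q/(q - 6)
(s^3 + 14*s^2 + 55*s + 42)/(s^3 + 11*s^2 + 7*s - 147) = (s^2 + 7*s + 6)/(s^2 + 4*s - 21)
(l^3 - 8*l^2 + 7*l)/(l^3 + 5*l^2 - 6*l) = (l - 7)/(l + 6)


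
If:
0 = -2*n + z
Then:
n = z/2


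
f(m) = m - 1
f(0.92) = -0.08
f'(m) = 1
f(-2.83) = -3.83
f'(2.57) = 1.00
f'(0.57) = 1.00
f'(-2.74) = 1.00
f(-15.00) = -16.00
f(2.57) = 1.57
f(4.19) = 3.19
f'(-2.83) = 1.00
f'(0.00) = 1.00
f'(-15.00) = 1.00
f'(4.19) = 1.00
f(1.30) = 0.30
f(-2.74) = -3.74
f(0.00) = -1.00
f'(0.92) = 1.00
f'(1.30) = 1.00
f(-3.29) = -4.29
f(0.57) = -0.43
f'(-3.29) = 1.00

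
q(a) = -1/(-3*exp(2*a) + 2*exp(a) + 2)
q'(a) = -(6*exp(2*a) - 2*exp(a))/(-3*exp(2*a) + 2*exp(a) + 2)^2 = (2 - 6*exp(a))*exp(a)/(-3*exp(2*a) + 2*exp(a) + 2)^2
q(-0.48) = -0.48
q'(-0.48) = -0.24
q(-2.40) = -0.46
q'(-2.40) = 0.03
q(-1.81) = -0.45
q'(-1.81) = 0.03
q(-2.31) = -0.46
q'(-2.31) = 0.03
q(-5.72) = -0.50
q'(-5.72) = 0.00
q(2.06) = 0.01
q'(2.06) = -0.01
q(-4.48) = -0.49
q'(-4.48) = 0.01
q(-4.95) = -0.50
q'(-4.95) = 0.00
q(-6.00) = -0.50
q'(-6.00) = 0.00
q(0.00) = -1.00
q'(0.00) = -4.00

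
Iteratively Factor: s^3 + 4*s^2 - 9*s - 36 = (s + 3)*(s^2 + s - 12) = (s - 3)*(s + 3)*(s + 4)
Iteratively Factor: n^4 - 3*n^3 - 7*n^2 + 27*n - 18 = (n - 3)*(n^3 - 7*n + 6) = (n - 3)*(n + 3)*(n^2 - 3*n + 2) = (n - 3)*(n - 1)*(n + 3)*(n - 2)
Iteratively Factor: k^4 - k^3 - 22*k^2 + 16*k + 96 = (k - 4)*(k^3 + 3*k^2 - 10*k - 24) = (k - 4)*(k + 2)*(k^2 + k - 12) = (k - 4)*(k - 3)*(k + 2)*(k + 4)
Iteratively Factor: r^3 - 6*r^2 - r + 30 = (r - 5)*(r^2 - r - 6) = (r - 5)*(r - 3)*(r + 2)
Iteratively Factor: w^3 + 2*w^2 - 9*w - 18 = (w + 2)*(w^2 - 9) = (w + 2)*(w + 3)*(w - 3)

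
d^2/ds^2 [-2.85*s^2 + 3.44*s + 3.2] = -5.70000000000000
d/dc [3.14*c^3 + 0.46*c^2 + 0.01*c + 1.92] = 9.42*c^2 + 0.92*c + 0.01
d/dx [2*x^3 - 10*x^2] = 2*x*(3*x - 10)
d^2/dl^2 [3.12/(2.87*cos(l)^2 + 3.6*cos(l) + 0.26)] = (-102.796512*(1 - cos(l)^2)^2 - 96.70752*cos(l)^3 - 82.5208799999999*cos(l)^2 + 196.33536*cos(l) + 179.010624)/(2.87*cos(l)^2 + 3.6*cos(l) + 0.26)^3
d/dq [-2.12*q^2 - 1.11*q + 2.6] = -4.24*q - 1.11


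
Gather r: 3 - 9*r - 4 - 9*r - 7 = -18*r - 8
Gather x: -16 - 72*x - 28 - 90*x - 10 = -162*x - 54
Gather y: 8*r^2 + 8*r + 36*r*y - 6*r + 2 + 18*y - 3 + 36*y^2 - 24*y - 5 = 8*r^2 + 2*r + 36*y^2 + y*(36*r - 6) - 6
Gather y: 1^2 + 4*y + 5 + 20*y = 24*y + 6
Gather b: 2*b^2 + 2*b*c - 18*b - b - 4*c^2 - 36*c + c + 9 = 2*b^2 + b*(2*c - 19) - 4*c^2 - 35*c + 9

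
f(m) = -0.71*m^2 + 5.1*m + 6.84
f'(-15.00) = 26.40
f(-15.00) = -229.41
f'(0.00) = 5.10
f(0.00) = 6.84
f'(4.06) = -0.67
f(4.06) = 15.84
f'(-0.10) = 5.24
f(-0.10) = 6.32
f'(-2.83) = 9.12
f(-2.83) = -13.28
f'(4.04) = -0.64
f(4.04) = 15.86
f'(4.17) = -0.82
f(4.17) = 15.76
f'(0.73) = 4.06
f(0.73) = 10.18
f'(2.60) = 1.41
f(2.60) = 15.30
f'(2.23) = 1.93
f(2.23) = 14.68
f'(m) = 5.1 - 1.42*m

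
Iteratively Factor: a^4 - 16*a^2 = (a - 4)*(a^3 + 4*a^2) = (a - 4)*(a + 4)*(a^2) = a*(a - 4)*(a + 4)*(a)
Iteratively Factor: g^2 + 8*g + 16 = (g + 4)*(g + 4)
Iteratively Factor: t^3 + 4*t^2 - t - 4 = (t + 1)*(t^2 + 3*t - 4) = (t - 1)*(t + 1)*(t + 4)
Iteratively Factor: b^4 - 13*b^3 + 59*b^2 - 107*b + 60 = (b - 1)*(b^3 - 12*b^2 + 47*b - 60) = (b - 5)*(b - 1)*(b^2 - 7*b + 12) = (b - 5)*(b - 4)*(b - 1)*(b - 3)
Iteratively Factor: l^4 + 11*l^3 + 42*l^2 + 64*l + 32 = (l + 1)*(l^3 + 10*l^2 + 32*l + 32) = (l + 1)*(l + 2)*(l^2 + 8*l + 16) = (l + 1)*(l + 2)*(l + 4)*(l + 4)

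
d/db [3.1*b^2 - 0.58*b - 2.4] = 6.2*b - 0.58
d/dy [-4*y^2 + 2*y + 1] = 2 - 8*y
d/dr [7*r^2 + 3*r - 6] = 14*r + 3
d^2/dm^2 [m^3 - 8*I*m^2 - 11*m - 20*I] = 6*m - 16*I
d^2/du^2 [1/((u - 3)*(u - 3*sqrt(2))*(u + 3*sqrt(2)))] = 6*(2*u^4 - 8*u^3 - 9*u^2 + 162)/(u^9 - 9*u^8 - 27*u^7 + 459*u^6 - 486*u^5 - 7290*u^4 + 20412*u^3 + 26244*u^2 - 157464*u + 157464)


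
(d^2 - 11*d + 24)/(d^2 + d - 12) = (d - 8)/(d + 4)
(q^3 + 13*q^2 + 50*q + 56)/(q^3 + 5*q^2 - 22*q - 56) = (q + 4)/(q - 4)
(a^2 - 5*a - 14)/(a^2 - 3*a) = (a^2 - 5*a - 14)/(a*(a - 3))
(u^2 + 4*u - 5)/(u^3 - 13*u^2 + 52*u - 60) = (u^2 + 4*u - 5)/(u^3 - 13*u^2 + 52*u - 60)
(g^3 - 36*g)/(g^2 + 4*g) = (g^2 - 36)/(g + 4)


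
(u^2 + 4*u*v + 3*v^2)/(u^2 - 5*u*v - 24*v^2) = (u + v)/(u - 8*v)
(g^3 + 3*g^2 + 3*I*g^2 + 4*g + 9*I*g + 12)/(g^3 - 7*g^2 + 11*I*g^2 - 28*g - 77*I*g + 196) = (g^2 + g*(3 - I) - 3*I)/(g^2 + 7*g*(-1 + I) - 49*I)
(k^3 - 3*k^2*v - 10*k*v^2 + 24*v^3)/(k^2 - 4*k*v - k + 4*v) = (k^2 + k*v - 6*v^2)/(k - 1)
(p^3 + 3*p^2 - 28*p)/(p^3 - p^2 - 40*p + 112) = p/(p - 4)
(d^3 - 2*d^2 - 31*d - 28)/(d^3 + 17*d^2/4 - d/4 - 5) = 4*(d^2 - 6*d - 7)/(4*d^2 + d - 5)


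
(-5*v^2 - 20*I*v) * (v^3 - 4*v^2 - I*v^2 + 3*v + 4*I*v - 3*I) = -5*v^5 + 20*v^4 - 15*I*v^4 - 35*v^3 + 60*I*v^3 + 80*v^2 - 45*I*v^2 - 60*v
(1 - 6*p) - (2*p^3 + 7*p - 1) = -2*p^3 - 13*p + 2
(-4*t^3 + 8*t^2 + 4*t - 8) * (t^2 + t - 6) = -4*t^5 + 4*t^4 + 36*t^3 - 52*t^2 - 32*t + 48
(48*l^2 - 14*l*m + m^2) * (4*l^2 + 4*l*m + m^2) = 192*l^4 + 136*l^3*m - 4*l^2*m^2 - 10*l*m^3 + m^4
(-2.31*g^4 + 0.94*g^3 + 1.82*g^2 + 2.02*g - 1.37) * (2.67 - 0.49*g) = 1.1319*g^5 - 6.6283*g^4 + 1.618*g^3 + 3.8696*g^2 + 6.0647*g - 3.6579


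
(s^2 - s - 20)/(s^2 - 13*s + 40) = (s + 4)/(s - 8)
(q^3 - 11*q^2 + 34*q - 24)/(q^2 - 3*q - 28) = (-q^3 + 11*q^2 - 34*q + 24)/(-q^2 + 3*q + 28)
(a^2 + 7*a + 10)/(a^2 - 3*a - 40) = (a + 2)/(a - 8)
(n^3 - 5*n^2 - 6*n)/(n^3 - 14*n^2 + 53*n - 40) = n*(n^2 - 5*n - 6)/(n^3 - 14*n^2 + 53*n - 40)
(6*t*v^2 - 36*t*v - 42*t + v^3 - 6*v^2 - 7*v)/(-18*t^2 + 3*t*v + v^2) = (-v^2 + 6*v + 7)/(3*t - v)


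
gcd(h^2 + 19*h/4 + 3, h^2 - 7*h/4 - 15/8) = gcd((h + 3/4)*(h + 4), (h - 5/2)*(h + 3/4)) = h + 3/4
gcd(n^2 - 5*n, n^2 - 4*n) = n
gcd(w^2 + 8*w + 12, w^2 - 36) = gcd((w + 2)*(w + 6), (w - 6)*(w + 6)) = w + 6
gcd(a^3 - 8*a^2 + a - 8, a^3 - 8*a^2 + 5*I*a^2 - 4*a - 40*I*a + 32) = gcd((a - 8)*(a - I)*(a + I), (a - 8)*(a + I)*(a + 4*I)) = a^2 + a*(-8 + I) - 8*I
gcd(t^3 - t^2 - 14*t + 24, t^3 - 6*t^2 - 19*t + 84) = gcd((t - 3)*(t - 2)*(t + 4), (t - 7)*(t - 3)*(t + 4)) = t^2 + t - 12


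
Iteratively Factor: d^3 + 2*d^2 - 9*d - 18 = (d + 3)*(d^2 - d - 6) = (d - 3)*(d + 3)*(d + 2)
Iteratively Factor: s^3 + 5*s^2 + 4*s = (s + 4)*(s^2 + s) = (s + 1)*(s + 4)*(s)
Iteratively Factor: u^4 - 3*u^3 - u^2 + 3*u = (u - 3)*(u^3 - u) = (u - 3)*(u + 1)*(u^2 - u) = u*(u - 3)*(u + 1)*(u - 1)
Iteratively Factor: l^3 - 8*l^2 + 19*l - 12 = (l - 4)*(l^2 - 4*l + 3) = (l - 4)*(l - 3)*(l - 1)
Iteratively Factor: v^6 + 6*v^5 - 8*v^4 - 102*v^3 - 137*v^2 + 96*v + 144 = (v + 1)*(v^5 + 5*v^4 - 13*v^3 - 89*v^2 - 48*v + 144) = (v + 1)*(v + 4)*(v^4 + v^3 - 17*v^2 - 21*v + 36) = (v - 1)*(v + 1)*(v + 4)*(v^3 + 2*v^2 - 15*v - 36) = (v - 1)*(v + 1)*(v + 3)*(v + 4)*(v^2 - v - 12) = (v - 1)*(v + 1)*(v + 3)^2*(v + 4)*(v - 4)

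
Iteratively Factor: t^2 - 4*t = (t - 4)*(t)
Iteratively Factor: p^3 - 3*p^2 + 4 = (p + 1)*(p^2 - 4*p + 4) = (p - 2)*(p + 1)*(p - 2)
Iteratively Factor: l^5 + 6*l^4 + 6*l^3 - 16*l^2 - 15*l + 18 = (l - 1)*(l^4 + 7*l^3 + 13*l^2 - 3*l - 18) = (l - 1)*(l + 3)*(l^3 + 4*l^2 + l - 6) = (l - 1)*(l + 3)^2*(l^2 + l - 2) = (l - 1)^2*(l + 3)^2*(l + 2)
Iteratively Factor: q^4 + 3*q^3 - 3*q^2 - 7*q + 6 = (q - 1)*(q^3 + 4*q^2 + q - 6) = (q - 1)^2*(q^2 + 5*q + 6) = (q - 1)^2*(q + 3)*(q + 2)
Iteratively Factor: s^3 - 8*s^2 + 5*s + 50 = (s - 5)*(s^2 - 3*s - 10) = (s - 5)^2*(s + 2)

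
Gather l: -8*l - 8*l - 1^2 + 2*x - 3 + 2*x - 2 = -16*l + 4*x - 6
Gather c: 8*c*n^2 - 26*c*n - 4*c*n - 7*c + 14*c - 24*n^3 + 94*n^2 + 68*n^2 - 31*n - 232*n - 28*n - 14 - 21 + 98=c*(8*n^2 - 30*n + 7) - 24*n^3 + 162*n^2 - 291*n + 63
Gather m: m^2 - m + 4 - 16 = m^2 - m - 12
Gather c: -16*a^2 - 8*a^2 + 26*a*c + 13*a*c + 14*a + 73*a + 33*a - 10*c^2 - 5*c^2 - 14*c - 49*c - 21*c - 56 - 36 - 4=-24*a^2 + 120*a - 15*c^2 + c*(39*a - 84) - 96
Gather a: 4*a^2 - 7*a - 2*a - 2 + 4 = 4*a^2 - 9*a + 2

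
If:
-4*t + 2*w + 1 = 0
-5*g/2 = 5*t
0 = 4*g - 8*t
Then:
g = 0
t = 0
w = -1/2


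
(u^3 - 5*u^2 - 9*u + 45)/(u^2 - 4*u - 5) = (u^2 - 9)/(u + 1)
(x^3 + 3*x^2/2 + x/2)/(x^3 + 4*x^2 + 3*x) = (x + 1/2)/(x + 3)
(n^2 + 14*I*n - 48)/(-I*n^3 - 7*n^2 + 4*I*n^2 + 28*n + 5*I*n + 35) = (I*n^2 - 14*n - 48*I)/(n^3 - n^2*(4 + 7*I) + n*(-5 + 28*I) + 35*I)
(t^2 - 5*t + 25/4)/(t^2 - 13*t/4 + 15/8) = 2*(2*t - 5)/(4*t - 3)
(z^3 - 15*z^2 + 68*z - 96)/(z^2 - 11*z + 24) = z - 4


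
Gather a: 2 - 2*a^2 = 2 - 2*a^2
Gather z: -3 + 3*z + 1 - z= 2*z - 2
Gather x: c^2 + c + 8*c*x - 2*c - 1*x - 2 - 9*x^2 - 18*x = c^2 - c - 9*x^2 + x*(8*c - 19) - 2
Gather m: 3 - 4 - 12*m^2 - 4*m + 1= -12*m^2 - 4*m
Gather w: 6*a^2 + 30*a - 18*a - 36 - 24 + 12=6*a^2 + 12*a - 48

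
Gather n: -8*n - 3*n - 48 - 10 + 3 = -11*n - 55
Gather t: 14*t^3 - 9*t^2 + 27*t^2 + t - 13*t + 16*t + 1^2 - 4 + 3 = 14*t^3 + 18*t^2 + 4*t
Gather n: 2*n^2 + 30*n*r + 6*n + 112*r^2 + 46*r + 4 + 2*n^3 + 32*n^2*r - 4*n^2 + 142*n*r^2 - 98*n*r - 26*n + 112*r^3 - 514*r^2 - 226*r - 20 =2*n^3 + n^2*(32*r - 2) + n*(142*r^2 - 68*r - 20) + 112*r^3 - 402*r^2 - 180*r - 16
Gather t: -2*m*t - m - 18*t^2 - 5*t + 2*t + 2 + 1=-m - 18*t^2 + t*(-2*m - 3) + 3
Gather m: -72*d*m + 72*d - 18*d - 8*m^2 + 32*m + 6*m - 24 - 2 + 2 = 54*d - 8*m^2 + m*(38 - 72*d) - 24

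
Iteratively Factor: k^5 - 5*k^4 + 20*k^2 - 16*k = (k)*(k^4 - 5*k^3 + 20*k - 16) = k*(k - 1)*(k^3 - 4*k^2 - 4*k + 16) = k*(k - 4)*(k - 1)*(k^2 - 4) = k*(k - 4)*(k - 1)*(k + 2)*(k - 2)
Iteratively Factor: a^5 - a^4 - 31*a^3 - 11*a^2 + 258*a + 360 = (a + 2)*(a^4 - 3*a^3 - 25*a^2 + 39*a + 180) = (a - 4)*(a + 2)*(a^3 + a^2 - 21*a - 45) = (a - 4)*(a + 2)*(a + 3)*(a^2 - 2*a - 15) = (a - 5)*(a - 4)*(a + 2)*(a + 3)*(a + 3)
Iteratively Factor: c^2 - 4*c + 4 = (c - 2)*(c - 2)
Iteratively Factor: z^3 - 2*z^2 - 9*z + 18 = (z + 3)*(z^2 - 5*z + 6) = (z - 3)*(z + 3)*(z - 2)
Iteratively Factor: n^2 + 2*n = (n + 2)*(n)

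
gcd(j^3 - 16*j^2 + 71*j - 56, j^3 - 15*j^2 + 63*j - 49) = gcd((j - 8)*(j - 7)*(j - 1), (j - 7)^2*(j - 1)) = j^2 - 8*j + 7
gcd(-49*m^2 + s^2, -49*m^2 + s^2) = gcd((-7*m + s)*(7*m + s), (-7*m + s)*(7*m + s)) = -49*m^2 + s^2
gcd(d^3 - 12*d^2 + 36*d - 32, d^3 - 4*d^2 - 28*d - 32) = d - 8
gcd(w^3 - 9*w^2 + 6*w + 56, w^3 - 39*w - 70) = w^2 - 5*w - 14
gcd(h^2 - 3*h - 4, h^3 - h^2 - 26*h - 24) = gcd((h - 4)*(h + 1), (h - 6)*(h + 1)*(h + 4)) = h + 1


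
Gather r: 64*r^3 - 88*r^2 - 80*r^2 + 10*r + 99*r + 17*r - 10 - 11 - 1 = 64*r^3 - 168*r^2 + 126*r - 22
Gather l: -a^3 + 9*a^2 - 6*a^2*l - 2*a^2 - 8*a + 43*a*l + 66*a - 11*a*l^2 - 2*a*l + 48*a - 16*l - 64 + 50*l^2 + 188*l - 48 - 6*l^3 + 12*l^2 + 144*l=-a^3 + 7*a^2 + 106*a - 6*l^3 + l^2*(62 - 11*a) + l*(-6*a^2 + 41*a + 316) - 112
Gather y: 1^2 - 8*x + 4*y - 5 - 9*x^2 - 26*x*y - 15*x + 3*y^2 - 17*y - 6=-9*x^2 - 23*x + 3*y^2 + y*(-26*x - 13) - 10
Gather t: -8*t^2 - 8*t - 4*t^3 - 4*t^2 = -4*t^3 - 12*t^2 - 8*t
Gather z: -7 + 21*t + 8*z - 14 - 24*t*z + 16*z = 21*t + z*(24 - 24*t) - 21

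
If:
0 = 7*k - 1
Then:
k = 1/7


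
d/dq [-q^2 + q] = 1 - 2*q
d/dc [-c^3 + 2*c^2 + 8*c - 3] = -3*c^2 + 4*c + 8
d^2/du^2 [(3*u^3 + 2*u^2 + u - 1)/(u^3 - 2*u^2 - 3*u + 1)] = 4*(4*u^6 + 15*u^5 - 6*u^4 + 15*u^3 - 12*u^2 - 3)/(u^9 - 6*u^8 + 3*u^7 + 31*u^6 - 21*u^5 - 60*u^4 + 12*u^3 + 21*u^2 - 9*u + 1)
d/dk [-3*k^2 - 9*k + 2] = -6*k - 9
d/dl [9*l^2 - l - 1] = 18*l - 1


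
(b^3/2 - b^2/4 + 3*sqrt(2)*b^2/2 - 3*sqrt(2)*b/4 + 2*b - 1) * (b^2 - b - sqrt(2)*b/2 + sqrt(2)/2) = b^5/2 - 3*b^4/4 + 5*sqrt(2)*b^4/4 - 15*sqrt(2)*b^3/8 + 3*b^3/4 - 3*b^2/4 - 3*sqrt(2)*b^2/8 + b/4 + 3*sqrt(2)*b/2 - sqrt(2)/2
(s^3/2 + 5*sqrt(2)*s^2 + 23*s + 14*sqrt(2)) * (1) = s^3/2 + 5*sqrt(2)*s^2 + 23*s + 14*sqrt(2)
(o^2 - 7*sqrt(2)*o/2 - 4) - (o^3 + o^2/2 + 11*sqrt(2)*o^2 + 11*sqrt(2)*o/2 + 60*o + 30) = -o^3 - 11*sqrt(2)*o^2 + o^2/2 - 60*o - 9*sqrt(2)*o - 34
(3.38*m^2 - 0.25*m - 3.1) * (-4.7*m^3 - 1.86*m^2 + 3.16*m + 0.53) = -15.886*m^5 - 5.1118*m^4 + 25.7158*m^3 + 6.7674*m^2 - 9.9285*m - 1.643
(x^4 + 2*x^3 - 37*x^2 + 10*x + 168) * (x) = x^5 + 2*x^4 - 37*x^3 + 10*x^2 + 168*x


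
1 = 1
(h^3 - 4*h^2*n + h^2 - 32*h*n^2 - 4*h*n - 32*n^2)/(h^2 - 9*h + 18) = (h^3 - 4*h^2*n + h^2 - 32*h*n^2 - 4*h*n - 32*n^2)/(h^2 - 9*h + 18)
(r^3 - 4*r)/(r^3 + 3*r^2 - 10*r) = (r + 2)/(r + 5)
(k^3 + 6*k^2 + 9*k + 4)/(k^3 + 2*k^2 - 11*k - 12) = (k + 1)/(k - 3)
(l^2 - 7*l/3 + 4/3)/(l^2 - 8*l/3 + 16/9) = 3*(l - 1)/(3*l - 4)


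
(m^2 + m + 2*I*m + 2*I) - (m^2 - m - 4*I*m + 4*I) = 2*m + 6*I*m - 2*I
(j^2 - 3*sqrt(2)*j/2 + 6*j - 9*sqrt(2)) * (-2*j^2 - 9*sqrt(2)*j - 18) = -2*j^4 - 12*j^3 - 6*sqrt(2)*j^3 - 36*sqrt(2)*j^2 + 9*j^2 + 27*sqrt(2)*j + 54*j + 162*sqrt(2)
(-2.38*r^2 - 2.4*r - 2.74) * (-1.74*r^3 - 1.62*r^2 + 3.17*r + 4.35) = 4.1412*r^5 + 8.0316*r^4 + 1.111*r^3 - 13.5222*r^2 - 19.1258*r - 11.919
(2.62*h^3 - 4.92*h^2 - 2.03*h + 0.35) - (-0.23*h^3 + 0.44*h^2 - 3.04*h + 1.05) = 2.85*h^3 - 5.36*h^2 + 1.01*h - 0.7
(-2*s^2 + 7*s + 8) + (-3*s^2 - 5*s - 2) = -5*s^2 + 2*s + 6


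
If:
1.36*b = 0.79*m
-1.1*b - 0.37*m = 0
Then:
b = 0.00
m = 0.00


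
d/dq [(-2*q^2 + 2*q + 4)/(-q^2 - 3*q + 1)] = 2*(4*q^2 + 2*q + 7)/(q^4 + 6*q^3 + 7*q^2 - 6*q + 1)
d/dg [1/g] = -1/g^2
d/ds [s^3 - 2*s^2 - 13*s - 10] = 3*s^2 - 4*s - 13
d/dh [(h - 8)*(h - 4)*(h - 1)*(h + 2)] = 4*h^3 - 33*h^2 + 36*h + 56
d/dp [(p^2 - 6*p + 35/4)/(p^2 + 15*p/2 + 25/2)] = 3*(36*p^2 + 20*p - 375)/(2*(4*p^4 + 60*p^3 + 325*p^2 + 750*p + 625))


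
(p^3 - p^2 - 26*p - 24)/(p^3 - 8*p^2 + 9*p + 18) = (p + 4)/(p - 3)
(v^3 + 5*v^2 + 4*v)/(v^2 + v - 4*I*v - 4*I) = v*(v + 4)/(v - 4*I)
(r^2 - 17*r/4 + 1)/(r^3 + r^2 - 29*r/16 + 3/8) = 4*(r - 4)/(4*r^2 + 5*r - 6)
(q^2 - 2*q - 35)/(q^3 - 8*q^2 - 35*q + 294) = (q + 5)/(q^2 - q - 42)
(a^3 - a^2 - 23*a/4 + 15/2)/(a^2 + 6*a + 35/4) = (2*a^2 - 7*a + 6)/(2*a + 7)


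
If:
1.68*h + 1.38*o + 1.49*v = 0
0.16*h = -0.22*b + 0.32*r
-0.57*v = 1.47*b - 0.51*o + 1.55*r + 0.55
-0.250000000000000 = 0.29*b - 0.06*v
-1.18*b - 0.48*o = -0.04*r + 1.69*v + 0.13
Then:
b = -0.71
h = 0.30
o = -1.16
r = -0.34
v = 0.74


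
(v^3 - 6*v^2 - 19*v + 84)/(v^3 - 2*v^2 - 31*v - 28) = (v - 3)/(v + 1)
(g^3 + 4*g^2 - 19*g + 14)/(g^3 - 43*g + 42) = (g - 2)/(g - 6)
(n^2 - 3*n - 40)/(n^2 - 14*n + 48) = (n + 5)/(n - 6)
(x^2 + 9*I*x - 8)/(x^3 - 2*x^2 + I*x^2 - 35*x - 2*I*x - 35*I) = (x + 8*I)/(x^2 - 2*x - 35)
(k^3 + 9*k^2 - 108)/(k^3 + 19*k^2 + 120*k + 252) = (k - 3)/(k + 7)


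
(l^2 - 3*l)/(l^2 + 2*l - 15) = l/(l + 5)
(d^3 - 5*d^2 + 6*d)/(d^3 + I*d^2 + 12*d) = (d^2 - 5*d + 6)/(d^2 + I*d + 12)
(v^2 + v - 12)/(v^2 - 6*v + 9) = (v + 4)/(v - 3)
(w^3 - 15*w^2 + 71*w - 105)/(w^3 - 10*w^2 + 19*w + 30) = (w^2 - 10*w + 21)/(w^2 - 5*w - 6)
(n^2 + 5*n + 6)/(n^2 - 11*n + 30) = (n^2 + 5*n + 6)/(n^2 - 11*n + 30)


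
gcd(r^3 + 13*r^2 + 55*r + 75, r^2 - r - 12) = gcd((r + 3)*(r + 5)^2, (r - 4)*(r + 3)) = r + 3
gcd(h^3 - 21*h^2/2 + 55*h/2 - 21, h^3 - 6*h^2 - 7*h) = h - 7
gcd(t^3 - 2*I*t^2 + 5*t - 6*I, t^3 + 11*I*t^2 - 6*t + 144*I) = t - 3*I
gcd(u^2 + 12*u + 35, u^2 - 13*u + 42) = 1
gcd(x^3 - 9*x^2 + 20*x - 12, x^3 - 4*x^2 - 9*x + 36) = 1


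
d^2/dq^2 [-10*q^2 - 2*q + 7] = -20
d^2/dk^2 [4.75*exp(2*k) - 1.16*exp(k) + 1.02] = (19.0*exp(k) - 1.16)*exp(k)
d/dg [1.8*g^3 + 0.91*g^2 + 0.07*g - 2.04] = 5.4*g^2 + 1.82*g + 0.07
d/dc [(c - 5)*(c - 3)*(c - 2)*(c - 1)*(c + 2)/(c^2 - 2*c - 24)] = (3*c^6 - 26*c^5 - 47*c^4 + 788*c^3 - 1318*c^2 - 1128*c + 2328)/(c^4 - 4*c^3 - 44*c^2 + 96*c + 576)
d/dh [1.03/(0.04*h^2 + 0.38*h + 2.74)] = (-0.0824*h - 0.3914)/(0.04*h^2 + 0.38*h + 2.74)^2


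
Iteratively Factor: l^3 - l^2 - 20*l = (l + 4)*(l^2 - 5*l) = l*(l + 4)*(l - 5)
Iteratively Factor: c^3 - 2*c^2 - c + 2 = (c - 2)*(c^2 - 1) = (c - 2)*(c - 1)*(c + 1)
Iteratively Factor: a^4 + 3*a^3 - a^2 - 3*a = (a - 1)*(a^3 + 4*a^2 + 3*a) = (a - 1)*(a + 1)*(a^2 + 3*a) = a*(a - 1)*(a + 1)*(a + 3)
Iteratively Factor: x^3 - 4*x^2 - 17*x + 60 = (x - 3)*(x^2 - x - 20) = (x - 5)*(x - 3)*(x + 4)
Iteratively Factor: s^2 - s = (s)*(s - 1)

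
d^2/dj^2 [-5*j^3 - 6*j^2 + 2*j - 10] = -30*j - 12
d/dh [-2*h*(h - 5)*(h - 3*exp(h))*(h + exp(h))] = 4*h^3*exp(h) - 8*h^3 + 12*h^2*exp(2*h) - 8*h^2*exp(h) + 30*h^2 - 48*h*exp(2*h) - 40*h*exp(h) - 30*exp(2*h)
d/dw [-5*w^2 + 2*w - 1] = 2 - 10*w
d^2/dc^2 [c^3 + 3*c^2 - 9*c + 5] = 6*c + 6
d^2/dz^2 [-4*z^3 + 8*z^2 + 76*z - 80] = 16 - 24*z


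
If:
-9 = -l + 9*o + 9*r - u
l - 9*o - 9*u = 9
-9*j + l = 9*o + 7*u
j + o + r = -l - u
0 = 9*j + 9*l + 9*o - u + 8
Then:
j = 49/45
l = -12/25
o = -109/75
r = 4/9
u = 2/5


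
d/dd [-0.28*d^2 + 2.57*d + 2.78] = 2.57 - 0.56*d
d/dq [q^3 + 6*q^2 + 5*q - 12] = 3*q^2 + 12*q + 5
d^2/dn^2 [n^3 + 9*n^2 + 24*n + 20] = 6*n + 18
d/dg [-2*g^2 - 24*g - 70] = -4*g - 24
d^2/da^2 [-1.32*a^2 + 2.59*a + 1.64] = -2.64000000000000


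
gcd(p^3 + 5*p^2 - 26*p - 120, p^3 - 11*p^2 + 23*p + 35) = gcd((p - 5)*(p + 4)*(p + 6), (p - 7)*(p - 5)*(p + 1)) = p - 5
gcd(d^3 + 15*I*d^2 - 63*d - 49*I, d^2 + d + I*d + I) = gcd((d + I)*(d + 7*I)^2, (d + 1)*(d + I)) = d + I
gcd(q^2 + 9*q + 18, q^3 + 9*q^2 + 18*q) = q^2 + 9*q + 18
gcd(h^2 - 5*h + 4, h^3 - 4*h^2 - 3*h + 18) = 1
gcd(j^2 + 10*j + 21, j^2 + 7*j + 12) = j + 3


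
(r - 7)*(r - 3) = r^2 - 10*r + 21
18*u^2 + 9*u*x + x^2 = (3*u + x)*(6*u + x)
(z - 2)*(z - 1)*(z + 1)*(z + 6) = z^4 + 4*z^3 - 13*z^2 - 4*z + 12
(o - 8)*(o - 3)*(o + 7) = o^3 - 4*o^2 - 53*o + 168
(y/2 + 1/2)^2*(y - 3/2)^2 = y^4/4 - y^3/4 - 11*y^2/16 + 3*y/8 + 9/16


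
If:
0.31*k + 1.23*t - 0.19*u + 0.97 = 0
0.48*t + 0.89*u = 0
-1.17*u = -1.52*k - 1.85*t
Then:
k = 1.92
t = -1.17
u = 0.63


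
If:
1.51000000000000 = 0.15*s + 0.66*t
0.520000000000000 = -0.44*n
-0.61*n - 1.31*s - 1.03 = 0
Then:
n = -1.18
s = -0.24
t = 2.34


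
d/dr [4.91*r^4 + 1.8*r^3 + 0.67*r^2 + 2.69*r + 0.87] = 19.64*r^3 + 5.4*r^2 + 1.34*r + 2.69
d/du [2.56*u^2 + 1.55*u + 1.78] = 5.12*u + 1.55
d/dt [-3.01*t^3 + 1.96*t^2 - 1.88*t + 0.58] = -9.03*t^2 + 3.92*t - 1.88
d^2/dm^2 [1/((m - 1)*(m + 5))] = 2*((m - 1)^2 + (m - 1)*(m + 5) + (m + 5)^2)/((m - 1)^3*(m + 5)^3)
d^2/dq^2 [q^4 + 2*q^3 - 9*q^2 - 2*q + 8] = 12*q^2 + 12*q - 18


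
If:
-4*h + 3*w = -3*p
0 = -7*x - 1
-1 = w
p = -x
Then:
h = -9/14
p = 1/7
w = -1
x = -1/7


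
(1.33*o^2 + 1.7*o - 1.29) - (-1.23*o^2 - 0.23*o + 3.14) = 2.56*o^2 + 1.93*o - 4.43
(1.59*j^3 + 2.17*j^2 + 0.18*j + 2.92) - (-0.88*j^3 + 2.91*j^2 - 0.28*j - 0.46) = 2.47*j^3 - 0.74*j^2 + 0.46*j + 3.38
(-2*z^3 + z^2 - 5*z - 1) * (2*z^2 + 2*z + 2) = -4*z^5 - 2*z^4 - 12*z^3 - 10*z^2 - 12*z - 2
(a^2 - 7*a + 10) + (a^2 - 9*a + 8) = 2*a^2 - 16*a + 18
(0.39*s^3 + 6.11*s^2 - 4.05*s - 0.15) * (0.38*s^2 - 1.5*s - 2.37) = 0.1482*s^5 + 1.7368*s^4 - 11.6283*s^3 - 8.4627*s^2 + 9.8235*s + 0.3555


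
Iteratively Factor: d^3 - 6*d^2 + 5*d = (d - 1)*(d^2 - 5*d) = (d - 5)*(d - 1)*(d)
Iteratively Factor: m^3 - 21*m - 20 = (m + 4)*(m^2 - 4*m - 5) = (m + 1)*(m + 4)*(m - 5)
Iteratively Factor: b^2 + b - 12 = (b - 3)*(b + 4)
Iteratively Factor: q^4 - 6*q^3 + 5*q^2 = (q)*(q^3 - 6*q^2 + 5*q) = q*(q - 5)*(q^2 - q) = q*(q - 5)*(q - 1)*(q)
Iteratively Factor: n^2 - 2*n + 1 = (n - 1)*(n - 1)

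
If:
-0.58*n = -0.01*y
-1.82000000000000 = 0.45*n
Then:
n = -4.04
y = -234.58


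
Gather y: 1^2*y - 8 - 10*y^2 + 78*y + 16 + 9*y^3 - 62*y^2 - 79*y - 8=9*y^3 - 72*y^2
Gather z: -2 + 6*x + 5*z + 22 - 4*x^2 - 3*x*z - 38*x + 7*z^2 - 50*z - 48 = -4*x^2 - 32*x + 7*z^2 + z*(-3*x - 45) - 28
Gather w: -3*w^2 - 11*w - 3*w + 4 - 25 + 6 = -3*w^2 - 14*w - 15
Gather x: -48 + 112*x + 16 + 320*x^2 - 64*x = 320*x^2 + 48*x - 32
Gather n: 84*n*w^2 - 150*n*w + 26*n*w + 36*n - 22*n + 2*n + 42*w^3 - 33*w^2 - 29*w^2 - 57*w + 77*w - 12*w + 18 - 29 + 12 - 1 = n*(84*w^2 - 124*w + 16) + 42*w^3 - 62*w^2 + 8*w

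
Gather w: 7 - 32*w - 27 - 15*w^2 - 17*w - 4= -15*w^2 - 49*w - 24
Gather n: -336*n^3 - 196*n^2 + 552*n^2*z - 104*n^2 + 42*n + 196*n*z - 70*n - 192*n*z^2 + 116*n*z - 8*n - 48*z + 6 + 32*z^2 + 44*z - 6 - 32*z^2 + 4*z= -336*n^3 + n^2*(552*z - 300) + n*(-192*z^2 + 312*z - 36)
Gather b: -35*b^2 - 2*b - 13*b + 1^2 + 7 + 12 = -35*b^2 - 15*b + 20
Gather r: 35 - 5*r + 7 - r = 42 - 6*r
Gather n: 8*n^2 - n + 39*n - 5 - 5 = 8*n^2 + 38*n - 10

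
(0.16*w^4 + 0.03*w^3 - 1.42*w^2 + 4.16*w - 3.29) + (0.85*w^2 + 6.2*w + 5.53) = 0.16*w^4 + 0.03*w^3 - 0.57*w^2 + 10.36*w + 2.24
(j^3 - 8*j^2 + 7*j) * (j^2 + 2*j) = j^5 - 6*j^4 - 9*j^3 + 14*j^2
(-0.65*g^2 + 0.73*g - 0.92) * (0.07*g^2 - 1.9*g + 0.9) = -0.0455*g^4 + 1.2861*g^3 - 2.0364*g^2 + 2.405*g - 0.828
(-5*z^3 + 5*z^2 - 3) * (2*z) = -10*z^4 + 10*z^3 - 6*z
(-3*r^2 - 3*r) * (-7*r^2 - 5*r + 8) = 21*r^4 + 36*r^3 - 9*r^2 - 24*r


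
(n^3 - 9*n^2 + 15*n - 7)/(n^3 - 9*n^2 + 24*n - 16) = (n^2 - 8*n + 7)/(n^2 - 8*n + 16)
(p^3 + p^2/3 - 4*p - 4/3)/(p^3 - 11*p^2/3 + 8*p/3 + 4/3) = (p + 2)/(p - 2)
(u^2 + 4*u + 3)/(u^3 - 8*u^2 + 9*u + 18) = (u + 3)/(u^2 - 9*u + 18)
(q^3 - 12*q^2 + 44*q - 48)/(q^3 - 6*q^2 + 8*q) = (q - 6)/q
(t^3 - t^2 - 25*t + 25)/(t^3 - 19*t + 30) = (t^2 - 6*t + 5)/(t^2 - 5*t + 6)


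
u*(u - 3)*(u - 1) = u^3 - 4*u^2 + 3*u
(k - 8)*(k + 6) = k^2 - 2*k - 48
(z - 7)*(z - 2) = z^2 - 9*z + 14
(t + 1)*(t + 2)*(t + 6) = t^3 + 9*t^2 + 20*t + 12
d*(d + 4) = d^2 + 4*d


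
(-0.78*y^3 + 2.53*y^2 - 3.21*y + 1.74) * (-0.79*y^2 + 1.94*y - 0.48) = 0.6162*y^5 - 3.5119*y^4 + 7.8185*y^3 - 8.8164*y^2 + 4.9164*y - 0.8352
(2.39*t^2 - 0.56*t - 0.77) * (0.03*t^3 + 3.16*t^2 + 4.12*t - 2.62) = 0.0717*t^5 + 7.5356*t^4 + 8.0541*t^3 - 11.0022*t^2 - 1.7052*t + 2.0174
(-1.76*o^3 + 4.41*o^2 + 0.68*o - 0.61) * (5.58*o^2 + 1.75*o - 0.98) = -9.8208*o^5 + 21.5278*o^4 + 13.2367*o^3 - 6.5356*o^2 - 1.7339*o + 0.5978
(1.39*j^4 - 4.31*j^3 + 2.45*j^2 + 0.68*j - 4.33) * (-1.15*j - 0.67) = -1.5985*j^5 + 4.0252*j^4 + 0.0701999999999998*j^3 - 2.4235*j^2 + 4.5239*j + 2.9011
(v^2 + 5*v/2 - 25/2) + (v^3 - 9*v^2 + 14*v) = v^3 - 8*v^2 + 33*v/2 - 25/2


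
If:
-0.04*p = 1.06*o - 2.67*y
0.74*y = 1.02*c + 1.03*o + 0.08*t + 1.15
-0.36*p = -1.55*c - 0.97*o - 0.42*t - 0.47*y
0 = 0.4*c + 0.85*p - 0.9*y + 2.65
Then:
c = -1.89165669405214*y - 1.46382219313854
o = 2.44532019189253*y + 0.0916524360818905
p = 1.94901491484807*y - 2.4287895561701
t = 1.8851253785485*y + 3.10870784796208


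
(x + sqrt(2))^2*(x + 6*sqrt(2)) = x^3 + 8*sqrt(2)*x^2 + 26*x + 12*sqrt(2)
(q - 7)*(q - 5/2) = q^2 - 19*q/2 + 35/2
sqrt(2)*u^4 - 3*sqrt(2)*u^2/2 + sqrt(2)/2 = (u - 1)*(u - sqrt(2)/2)*(u + sqrt(2)/2)*(sqrt(2)*u + sqrt(2))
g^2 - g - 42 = (g - 7)*(g + 6)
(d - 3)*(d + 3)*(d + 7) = d^3 + 7*d^2 - 9*d - 63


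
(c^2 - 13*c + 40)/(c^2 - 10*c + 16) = (c - 5)/(c - 2)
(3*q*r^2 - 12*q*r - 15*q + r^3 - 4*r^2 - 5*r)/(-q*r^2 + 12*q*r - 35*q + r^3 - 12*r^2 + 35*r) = (-3*q*r - 3*q - r^2 - r)/(q*r - 7*q - r^2 + 7*r)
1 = 1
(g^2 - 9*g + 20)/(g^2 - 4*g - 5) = (g - 4)/(g + 1)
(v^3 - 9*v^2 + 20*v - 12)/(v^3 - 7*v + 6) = (v - 6)/(v + 3)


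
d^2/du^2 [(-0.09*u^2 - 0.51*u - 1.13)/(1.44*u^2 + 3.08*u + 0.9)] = (-2.22044604925031e-16*u^4 - 1.316736*u^3 - 13.359168*u^2 - 26.104896*u - 15.828664)/(2.985984*u^6 + 19.160064*u^5 + 46.579968*u^4 + 53.168192*u^3 + 29.11248*u^2 + 7.4844*u + 0.729)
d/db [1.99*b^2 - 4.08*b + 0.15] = 3.98*b - 4.08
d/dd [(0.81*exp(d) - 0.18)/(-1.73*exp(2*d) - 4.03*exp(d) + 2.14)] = (1.4013*exp(2*d) - 0.6228*exp(d) + 1.008)*exp(d)/(2.9929*exp(4*d) + 13.9438*exp(3*d) + 8.8365*exp(2*d) - 17.2484*exp(d) + 4.5796)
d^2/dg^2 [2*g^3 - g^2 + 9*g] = 12*g - 2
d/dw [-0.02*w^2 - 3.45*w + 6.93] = -0.04*w - 3.45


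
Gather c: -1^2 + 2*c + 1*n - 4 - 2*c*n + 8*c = c*(10 - 2*n) + n - 5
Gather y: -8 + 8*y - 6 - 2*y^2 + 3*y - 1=-2*y^2 + 11*y - 15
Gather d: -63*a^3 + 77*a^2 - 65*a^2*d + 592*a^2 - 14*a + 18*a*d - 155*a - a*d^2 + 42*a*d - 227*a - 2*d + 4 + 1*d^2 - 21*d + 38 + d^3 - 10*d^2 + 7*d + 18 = -63*a^3 + 669*a^2 - 396*a + d^3 + d^2*(-a - 9) + d*(-65*a^2 + 60*a - 16) + 60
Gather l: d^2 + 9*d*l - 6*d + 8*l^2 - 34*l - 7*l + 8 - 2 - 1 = d^2 - 6*d + 8*l^2 + l*(9*d - 41) + 5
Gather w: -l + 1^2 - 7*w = -l - 7*w + 1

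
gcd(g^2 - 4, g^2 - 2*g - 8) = g + 2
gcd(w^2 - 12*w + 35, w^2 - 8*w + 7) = w - 7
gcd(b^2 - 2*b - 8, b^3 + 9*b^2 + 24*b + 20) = b + 2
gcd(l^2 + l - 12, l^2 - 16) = l + 4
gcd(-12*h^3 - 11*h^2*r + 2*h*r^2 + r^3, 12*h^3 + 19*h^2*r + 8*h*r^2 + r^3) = 4*h^2 + 5*h*r + r^2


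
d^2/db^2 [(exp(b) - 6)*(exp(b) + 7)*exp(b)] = (9*exp(2*b) + 4*exp(b) - 42)*exp(b)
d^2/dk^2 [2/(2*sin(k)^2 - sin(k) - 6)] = 2*(16*sin(k)^4 - 6*sin(k)^3 + 25*sin(k)^2 + 6*sin(k) - 26)/(sin(k) + cos(2*k) + 5)^3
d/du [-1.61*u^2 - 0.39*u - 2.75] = -3.22*u - 0.39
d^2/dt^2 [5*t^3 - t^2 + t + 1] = 30*t - 2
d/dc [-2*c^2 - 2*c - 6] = -4*c - 2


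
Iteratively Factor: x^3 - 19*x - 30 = (x + 3)*(x^2 - 3*x - 10) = (x - 5)*(x + 3)*(x + 2)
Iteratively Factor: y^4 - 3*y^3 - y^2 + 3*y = (y)*(y^3 - 3*y^2 - y + 3) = y*(y + 1)*(y^2 - 4*y + 3) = y*(y - 3)*(y + 1)*(y - 1)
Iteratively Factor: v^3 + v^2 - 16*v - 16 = (v + 1)*(v^2 - 16) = (v - 4)*(v + 1)*(v + 4)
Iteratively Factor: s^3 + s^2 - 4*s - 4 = (s + 2)*(s^2 - s - 2) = (s + 1)*(s + 2)*(s - 2)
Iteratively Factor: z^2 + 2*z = (z + 2)*(z)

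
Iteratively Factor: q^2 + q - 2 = (q + 2)*(q - 1)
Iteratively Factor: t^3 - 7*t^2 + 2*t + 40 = (t - 4)*(t^2 - 3*t - 10) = (t - 4)*(t + 2)*(t - 5)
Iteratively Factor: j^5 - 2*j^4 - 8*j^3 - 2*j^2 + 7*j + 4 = (j + 1)*(j^4 - 3*j^3 - 5*j^2 + 3*j + 4) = (j + 1)^2*(j^3 - 4*j^2 - j + 4) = (j - 4)*(j + 1)^2*(j^2 - 1) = (j - 4)*(j + 1)^3*(j - 1)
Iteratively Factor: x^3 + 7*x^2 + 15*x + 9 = (x + 1)*(x^2 + 6*x + 9) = (x + 1)*(x + 3)*(x + 3)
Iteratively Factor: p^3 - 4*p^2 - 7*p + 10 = (p - 5)*(p^2 + p - 2) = (p - 5)*(p + 2)*(p - 1)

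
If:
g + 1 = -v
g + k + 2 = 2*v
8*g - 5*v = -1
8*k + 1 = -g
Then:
No Solution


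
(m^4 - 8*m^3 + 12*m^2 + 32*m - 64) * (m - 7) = m^5 - 15*m^4 + 68*m^3 - 52*m^2 - 288*m + 448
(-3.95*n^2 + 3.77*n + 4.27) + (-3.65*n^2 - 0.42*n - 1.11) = -7.6*n^2 + 3.35*n + 3.16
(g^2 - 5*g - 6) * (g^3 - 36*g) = g^5 - 5*g^4 - 42*g^3 + 180*g^2 + 216*g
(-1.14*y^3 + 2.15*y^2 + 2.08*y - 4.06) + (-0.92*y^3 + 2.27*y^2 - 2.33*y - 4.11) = -2.06*y^3 + 4.42*y^2 - 0.25*y - 8.17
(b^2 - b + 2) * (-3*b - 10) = -3*b^3 - 7*b^2 + 4*b - 20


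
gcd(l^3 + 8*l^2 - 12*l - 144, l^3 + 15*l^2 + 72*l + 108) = l^2 + 12*l + 36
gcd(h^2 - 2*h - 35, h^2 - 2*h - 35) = h^2 - 2*h - 35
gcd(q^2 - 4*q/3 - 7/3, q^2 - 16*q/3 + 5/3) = 1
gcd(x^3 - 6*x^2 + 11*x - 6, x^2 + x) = 1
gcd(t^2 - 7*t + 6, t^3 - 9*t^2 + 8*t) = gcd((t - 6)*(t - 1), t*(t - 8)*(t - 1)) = t - 1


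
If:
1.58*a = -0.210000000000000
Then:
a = -0.13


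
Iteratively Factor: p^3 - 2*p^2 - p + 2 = (p - 2)*(p^2 - 1) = (p - 2)*(p + 1)*(p - 1)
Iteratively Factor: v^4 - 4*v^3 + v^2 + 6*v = (v - 2)*(v^3 - 2*v^2 - 3*v) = (v - 2)*(v + 1)*(v^2 - 3*v) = (v - 3)*(v - 2)*(v + 1)*(v)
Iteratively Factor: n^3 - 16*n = (n - 4)*(n^2 + 4*n) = (n - 4)*(n + 4)*(n)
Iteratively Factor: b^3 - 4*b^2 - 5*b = (b)*(b^2 - 4*b - 5) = b*(b + 1)*(b - 5)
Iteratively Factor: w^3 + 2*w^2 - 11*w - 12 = (w + 4)*(w^2 - 2*w - 3) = (w + 1)*(w + 4)*(w - 3)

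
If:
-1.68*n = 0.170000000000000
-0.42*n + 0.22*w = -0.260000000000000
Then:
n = -0.10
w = -1.38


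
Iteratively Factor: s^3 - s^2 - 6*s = (s + 2)*(s^2 - 3*s) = s*(s + 2)*(s - 3)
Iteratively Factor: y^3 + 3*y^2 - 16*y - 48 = (y + 3)*(y^2 - 16) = (y - 4)*(y + 3)*(y + 4)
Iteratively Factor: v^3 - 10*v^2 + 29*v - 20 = (v - 4)*(v^2 - 6*v + 5) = (v - 4)*(v - 1)*(v - 5)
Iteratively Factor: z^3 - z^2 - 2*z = (z)*(z^2 - z - 2) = z*(z - 2)*(z + 1)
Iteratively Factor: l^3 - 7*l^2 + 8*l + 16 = (l - 4)*(l^2 - 3*l - 4) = (l - 4)^2*(l + 1)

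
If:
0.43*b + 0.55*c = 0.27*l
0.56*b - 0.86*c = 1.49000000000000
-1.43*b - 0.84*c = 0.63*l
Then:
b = 0.96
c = -1.10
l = -0.72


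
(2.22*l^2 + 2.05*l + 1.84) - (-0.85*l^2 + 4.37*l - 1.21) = 3.07*l^2 - 2.32*l + 3.05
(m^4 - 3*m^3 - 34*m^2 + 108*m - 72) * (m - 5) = m^5 - 8*m^4 - 19*m^3 + 278*m^2 - 612*m + 360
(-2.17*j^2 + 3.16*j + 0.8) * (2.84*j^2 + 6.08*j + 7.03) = -6.1628*j^4 - 4.2192*j^3 + 6.2297*j^2 + 27.0788*j + 5.624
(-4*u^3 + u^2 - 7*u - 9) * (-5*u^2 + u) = 20*u^5 - 9*u^4 + 36*u^3 + 38*u^2 - 9*u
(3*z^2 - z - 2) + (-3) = 3*z^2 - z - 5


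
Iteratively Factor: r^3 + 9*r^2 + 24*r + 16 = (r + 1)*(r^2 + 8*r + 16) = (r + 1)*(r + 4)*(r + 4)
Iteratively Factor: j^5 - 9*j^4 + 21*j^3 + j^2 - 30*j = (j + 1)*(j^4 - 10*j^3 + 31*j^2 - 30*j) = (j - 2)*(j + 1)*(j^3 - 8*j^2 + 15*j) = (j - 3)*(j - 2)*(j + 1)*(j^2 - 5*j) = (j - 5)*(j - 3)*(j - 2)*(j + 1)*(j)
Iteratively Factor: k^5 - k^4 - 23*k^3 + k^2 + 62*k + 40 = (k - 2)*(k^4 + k^3 - 21*k^2 - 41*k - 20) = (k - 2)*(k + 1)*(k^3 - 21*k - 20) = (k - 2)*(k + 1)*(k + 4)*(k^2 - 4*k - 5) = (k - 2)*(k + 1)^2*(k + 4)*(k - 5)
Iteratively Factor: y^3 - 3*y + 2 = (y - 1)*(y^2 + y - 2) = (y - 1)^2*(y + 2)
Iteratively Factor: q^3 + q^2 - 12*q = (q)*(q^2 + q - 12) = q*(q + 4)*(q - 3)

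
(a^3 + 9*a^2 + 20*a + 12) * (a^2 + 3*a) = a^5 + 12*a^4 + 47*a^3 + 72*a^2 + 36*a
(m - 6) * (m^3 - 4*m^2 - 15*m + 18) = m^4 - 10*m^3 + 9*m^2 + 108*m - 108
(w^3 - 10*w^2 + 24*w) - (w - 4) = w^3 - 10*w^2 + 23*w + 4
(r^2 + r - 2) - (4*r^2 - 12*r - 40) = -3*r^2 + 13*r + 38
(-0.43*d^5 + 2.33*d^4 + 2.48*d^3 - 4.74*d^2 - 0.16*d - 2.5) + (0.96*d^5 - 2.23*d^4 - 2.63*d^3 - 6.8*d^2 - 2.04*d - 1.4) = 0.53*d^5 + 0.1*d^4 - 0.15*d^3 - 11.54*d^2 - 2.2*d - 3.9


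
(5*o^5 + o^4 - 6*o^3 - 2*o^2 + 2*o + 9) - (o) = 5*o^5 + o^4 - 6*o^3 - 2*o^2 + o + 9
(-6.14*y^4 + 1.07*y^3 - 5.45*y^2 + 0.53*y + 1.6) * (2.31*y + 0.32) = -14.1834*y^5 + 0.5069*y^4 - 12.2471*y^3 - 0.5197*y^2 + 3.8656*y + 0.512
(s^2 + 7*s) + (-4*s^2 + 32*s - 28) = -3*s^2 + 39*s - 28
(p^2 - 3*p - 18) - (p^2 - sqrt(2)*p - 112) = -3*p + sqrt(2)*p + 94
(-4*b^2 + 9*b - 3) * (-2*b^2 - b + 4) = 8*b^4 - 14*b^3 - 19*b^2 + 39*b - 12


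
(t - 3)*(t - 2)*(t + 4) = t^3 - t^2 - 14*t + 24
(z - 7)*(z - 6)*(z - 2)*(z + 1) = z^4 - 14*z^3 + 53*z^2 - 16*z - 84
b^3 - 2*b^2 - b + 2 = (b - 2)*(b - 1)*(b + 1)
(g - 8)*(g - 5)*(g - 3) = g^3 - 16*g^2 + 79*g - 120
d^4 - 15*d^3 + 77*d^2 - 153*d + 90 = (d - 6)*(d - 5)*(d - 3)*(d - 1)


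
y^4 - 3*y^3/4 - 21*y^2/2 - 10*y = y*(y - 4)*(y + 5/4)*(y + 2)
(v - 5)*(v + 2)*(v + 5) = v^3 + 2*v^2 - 25*v - 50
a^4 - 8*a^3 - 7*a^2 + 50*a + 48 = (a - 8)*(a - 3)*(a + 1)*(a + 2)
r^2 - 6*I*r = r*(r - 6*I)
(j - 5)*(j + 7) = j^2 + 2*j - 35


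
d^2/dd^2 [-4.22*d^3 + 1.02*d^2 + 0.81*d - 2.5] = 2.04 - 25.32*d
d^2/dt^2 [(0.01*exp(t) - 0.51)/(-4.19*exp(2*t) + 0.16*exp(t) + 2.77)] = (-0.175561*exp(4*t) + 35.80774*exp(3*t) - 1.72209*exp(2*t) + 23.69434*exp(t) - 0.302761)*exp(t)/(73.560059*exp(6*t) - 8.426928*exp(5*t) - 145.569399*exp(4*t) + 11.137952*exp(3*t) + 96.235617*exp(2*t) - 3.682992*exp(t) - 21.253933)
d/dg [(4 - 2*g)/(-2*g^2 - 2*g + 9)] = 2*(-2*g^2 + 8*g - 5)/(4*g^4 + 8*g^3 - 32*g^2 - 36*g + 81)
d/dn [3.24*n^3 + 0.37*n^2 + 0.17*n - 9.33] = 9.72*n^2 + 0.74*n + 0.17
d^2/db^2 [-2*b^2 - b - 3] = -4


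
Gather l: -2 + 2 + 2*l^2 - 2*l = 2*l^2 - 2*l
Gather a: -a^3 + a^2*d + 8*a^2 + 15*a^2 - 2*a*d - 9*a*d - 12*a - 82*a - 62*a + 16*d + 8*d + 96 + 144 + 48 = -a^3 + a^2*(d + 23) + a*(-11*d - 156) + 24*d + 288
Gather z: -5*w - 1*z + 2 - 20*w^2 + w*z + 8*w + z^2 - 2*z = -20*w^2 + 3*w + z^2 + z*(w - 3) + 2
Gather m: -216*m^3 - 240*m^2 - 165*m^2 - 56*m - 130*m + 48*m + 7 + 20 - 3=-216*m^3 - 405*m^2 - 138*m + 24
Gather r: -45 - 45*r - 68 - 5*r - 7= -50*r - 120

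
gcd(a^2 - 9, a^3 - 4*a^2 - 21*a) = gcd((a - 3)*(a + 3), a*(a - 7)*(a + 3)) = a + 3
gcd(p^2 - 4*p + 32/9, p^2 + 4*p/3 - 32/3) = p - 8/3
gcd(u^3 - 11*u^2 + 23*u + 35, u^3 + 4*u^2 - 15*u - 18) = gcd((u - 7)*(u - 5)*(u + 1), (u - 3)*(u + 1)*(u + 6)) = u + 1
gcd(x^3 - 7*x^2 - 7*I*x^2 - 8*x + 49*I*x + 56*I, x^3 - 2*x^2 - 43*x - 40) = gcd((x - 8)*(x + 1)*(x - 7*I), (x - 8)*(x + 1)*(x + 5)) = x^2 - 7*x - 8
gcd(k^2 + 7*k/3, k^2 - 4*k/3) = k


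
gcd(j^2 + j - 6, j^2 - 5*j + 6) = j - 2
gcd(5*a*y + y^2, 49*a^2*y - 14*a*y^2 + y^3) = y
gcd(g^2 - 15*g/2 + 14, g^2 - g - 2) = 1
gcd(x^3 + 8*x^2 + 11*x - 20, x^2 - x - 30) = x + 5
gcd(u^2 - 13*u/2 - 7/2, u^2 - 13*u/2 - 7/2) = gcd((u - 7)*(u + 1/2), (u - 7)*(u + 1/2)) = u^2 - 13*u/2 - 7/2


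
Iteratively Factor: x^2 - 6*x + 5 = (x - 1)*(x - 5)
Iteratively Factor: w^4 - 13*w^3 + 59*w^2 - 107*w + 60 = (w - 3)*(w^3 - 10*w^2 + 29*w - 20) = (w - 5)*(w - 3)*(w^2 - 5*w + 4) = (w - 5)*(w - 3)*(w - 1)*(w - 4)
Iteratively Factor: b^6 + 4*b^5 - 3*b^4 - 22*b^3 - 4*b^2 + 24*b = (b + 2)*(b^5 + 2*b^4 - 7*b^3 - 8*b^2 + 12*b) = (b + 2)*(b + 3)*(b^4 - b^3 - 4*b^2 + 4*b) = b*(b + 2)*(b + 3)*(b^3 - b^2 - 4*b + 4) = b*(b + 2)^2*(b + 3)*(b^2 - 3*b + 2) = b*(b - 2)*(b + 2)^2*(b + 3)*(b - 1)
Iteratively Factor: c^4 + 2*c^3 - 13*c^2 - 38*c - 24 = (c + 2)*(c^3 - 13*c - 12) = (c + 1)*(c + 2)*(c^2 - c - 12) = (c - 4)*(c + 1)*(c + 2)*(c + 3)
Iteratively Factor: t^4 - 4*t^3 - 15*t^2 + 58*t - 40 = (t - 1)*(t^3 - 3*t^2 - 18*t + 40) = (t - 5)*(t - 1)*(t^2 + 2*t - 8) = (t - 5)*(t - 1)*(t + 4)*(t - 2)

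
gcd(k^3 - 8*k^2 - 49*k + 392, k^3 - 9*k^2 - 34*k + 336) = k^2 - 15*k + 56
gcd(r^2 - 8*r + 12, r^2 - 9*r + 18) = r - 6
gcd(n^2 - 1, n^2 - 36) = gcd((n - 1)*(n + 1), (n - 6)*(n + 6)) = 1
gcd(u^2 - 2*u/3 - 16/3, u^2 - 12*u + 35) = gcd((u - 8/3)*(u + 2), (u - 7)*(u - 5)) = 1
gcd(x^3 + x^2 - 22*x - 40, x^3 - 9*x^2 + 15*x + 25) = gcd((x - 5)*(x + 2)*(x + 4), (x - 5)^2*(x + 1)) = x - 5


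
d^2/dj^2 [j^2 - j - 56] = 2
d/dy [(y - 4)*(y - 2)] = 2*y - 6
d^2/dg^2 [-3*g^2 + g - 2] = -6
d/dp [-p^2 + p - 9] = 1 - 2*p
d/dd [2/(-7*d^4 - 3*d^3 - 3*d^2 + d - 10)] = 2*(28*d^3 + 9*d^2 + 6*d - 1)/(7*d^4 + 3*d^3 + 3*d^2 - d + 10)^2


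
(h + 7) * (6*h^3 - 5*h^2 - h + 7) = 6*h^4 + 37*h^3 - 36*h^2 + 49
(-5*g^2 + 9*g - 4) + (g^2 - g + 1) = -4*g^2 + 8*g - 3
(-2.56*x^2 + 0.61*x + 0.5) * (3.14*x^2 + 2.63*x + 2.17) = -8.0384*x^4 - 4.8174*x^3 - 2.3809*x^2 + 2.6387*x + 1.085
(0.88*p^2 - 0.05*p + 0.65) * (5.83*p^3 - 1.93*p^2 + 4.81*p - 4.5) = 5.1304*p^5 - 1.9899*p^4 + 8.1188*p^3 - 5.455*p^2 + 3.3515*p - 2.925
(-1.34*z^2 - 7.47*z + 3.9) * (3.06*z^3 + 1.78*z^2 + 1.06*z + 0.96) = -4.1004*z^5 - 25.2434*z^4 - 2.783*z^3 - 2.2626*z^2 - 3.0372*z + 3.744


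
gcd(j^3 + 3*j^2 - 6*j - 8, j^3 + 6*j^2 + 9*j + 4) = j^2 + 5*j + 4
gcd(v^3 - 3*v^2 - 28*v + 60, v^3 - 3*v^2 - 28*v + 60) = v^3 - 3*v^2 - 28*v + 60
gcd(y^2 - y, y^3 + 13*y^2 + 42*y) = y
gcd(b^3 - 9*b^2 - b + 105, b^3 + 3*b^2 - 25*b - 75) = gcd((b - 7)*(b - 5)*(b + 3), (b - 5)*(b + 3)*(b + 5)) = b^2 - 2*b - 15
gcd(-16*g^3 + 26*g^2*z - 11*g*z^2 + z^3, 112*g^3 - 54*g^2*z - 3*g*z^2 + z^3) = 16*g^2 - 10*g*z + z^2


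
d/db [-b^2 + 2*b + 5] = 2 - 2*b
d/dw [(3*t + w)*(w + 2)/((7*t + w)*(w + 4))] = (-(3*t + w)*(7*t + w)*(w + 2) - (3*t + w)*(w + 2)*(w + 4) + (7*t + w)*(w + 4)*(3*t + 2*w + 2))/((7*t + w)^2*(w + 4)^2)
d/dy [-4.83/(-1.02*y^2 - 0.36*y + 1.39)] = (-9.8532*y - 1.7388)/(1.02*y^2 + 0.36*y - 1.39)^2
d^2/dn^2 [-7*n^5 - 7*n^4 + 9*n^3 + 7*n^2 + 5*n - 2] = -140*n^3 - 84*n^2 + 54*n + 14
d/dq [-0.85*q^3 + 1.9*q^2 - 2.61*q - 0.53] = -2.55*q^2 + 3.8*q - 2.61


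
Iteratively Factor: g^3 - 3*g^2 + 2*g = (g - 1)*(g^2 - 2*g) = g*(g - 1)*(g - 2)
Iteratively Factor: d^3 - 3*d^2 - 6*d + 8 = (d + 2)*(d^2 - 5*d + 4) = (d - 1)*(d + 2)*(d - 4)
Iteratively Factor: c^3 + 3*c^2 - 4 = (c + 2)*(c^2 + c - 2) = (c - 1)*(c + 2)*(c + 2)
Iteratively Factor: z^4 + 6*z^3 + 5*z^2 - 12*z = (z + 4)*(z^3 + 2*z^2 - 3*z) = (z + 3)*(z + 4)*(z^2 - z) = z*(z + 3)*(z + 4)*(z - 1)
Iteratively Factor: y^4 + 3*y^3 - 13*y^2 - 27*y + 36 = (y + 3)*(y^3 - 13*y + 12) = (y + 3)*(y + 4)*(y^2 - 4*y + 3) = (y - 3)*(y + 3)*(y + 4)*(y - 1)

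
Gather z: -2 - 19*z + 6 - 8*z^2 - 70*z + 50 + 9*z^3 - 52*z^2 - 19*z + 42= 9*z^3 - 60*z^2 - 108*z + 96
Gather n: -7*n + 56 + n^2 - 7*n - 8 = n^2 - 14*n + 48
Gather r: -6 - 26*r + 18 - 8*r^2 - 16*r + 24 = -8*r^2 - 42*r + 36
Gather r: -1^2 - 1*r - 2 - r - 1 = -2*r - 4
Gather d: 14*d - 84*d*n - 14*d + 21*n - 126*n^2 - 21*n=-84*d*n - 126*n^2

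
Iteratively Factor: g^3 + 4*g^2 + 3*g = (g + 3)*(g^2 + g) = g*(g + 3)*(g + 1)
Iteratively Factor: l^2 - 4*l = (l - 4)*(l)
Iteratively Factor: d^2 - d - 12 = (d + 3)*(d - 4)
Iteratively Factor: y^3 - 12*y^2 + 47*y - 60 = (y - 5)*(y^2 - 7*y + 12) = (y - 5)*(y - 3)*(y - 4)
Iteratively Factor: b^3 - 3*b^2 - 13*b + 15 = (b - 1)*(b^2 - 2*b - 15) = (b - 1)*(b + 3)*(b - 5)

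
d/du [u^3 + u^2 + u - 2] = 3*u^2 + 2*u + 1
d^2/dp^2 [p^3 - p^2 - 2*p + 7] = 6*p - 2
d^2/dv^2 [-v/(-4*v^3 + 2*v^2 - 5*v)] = 16*(6*v^2 - 3*v - 2)/(64*v^6 - 96*v^5 + 288*v^4 - 248*v^3 + 360*v^2 - 150*v + 125)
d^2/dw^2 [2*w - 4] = 0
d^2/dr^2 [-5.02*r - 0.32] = 0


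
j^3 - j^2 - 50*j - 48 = (j - 8)*(j + 1)*(j + 6)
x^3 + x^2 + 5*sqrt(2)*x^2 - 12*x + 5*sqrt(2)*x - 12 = (x + 1)*(x - sqrt(2))*(x + 6*sqrt(2))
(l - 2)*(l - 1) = l^2 - 3*l + 2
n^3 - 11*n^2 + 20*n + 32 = (n - 8)*(n - 4)*(n + 1)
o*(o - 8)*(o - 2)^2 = o^4 - 12*o^3 + 36*o^2 - 32*o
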